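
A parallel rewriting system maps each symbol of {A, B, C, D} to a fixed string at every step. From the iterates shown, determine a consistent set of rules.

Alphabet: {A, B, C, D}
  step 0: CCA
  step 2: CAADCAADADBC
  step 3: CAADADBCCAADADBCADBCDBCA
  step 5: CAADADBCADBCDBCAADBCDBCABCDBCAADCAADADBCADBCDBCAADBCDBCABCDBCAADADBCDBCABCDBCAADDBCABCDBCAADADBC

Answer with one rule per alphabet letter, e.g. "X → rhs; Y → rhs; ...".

  step 2 ⇒ step 3: CAADCAADADBC ⇒ CA·AD·AD·BC·CA·AD·AD·BC·AD·BC·DB·CA
    A ↦ AD
    B ↦ DB
    C ↦ CA
    D ↦ BC

A->AD, B->DB, C->CA, D->BC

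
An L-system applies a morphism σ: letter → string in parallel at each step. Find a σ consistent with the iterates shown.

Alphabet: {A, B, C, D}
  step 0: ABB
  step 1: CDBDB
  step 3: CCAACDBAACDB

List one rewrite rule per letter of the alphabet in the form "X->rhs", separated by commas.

A->C, B->DB, C->AA, D->C

  step 0 ⇒ step 1: ABB ⇒ C·DB·DB
    A ↦ C
    B ↦ DB
    C ↦ AA  (constrained at step 1)
    D ↦ C  (constrained at step 1)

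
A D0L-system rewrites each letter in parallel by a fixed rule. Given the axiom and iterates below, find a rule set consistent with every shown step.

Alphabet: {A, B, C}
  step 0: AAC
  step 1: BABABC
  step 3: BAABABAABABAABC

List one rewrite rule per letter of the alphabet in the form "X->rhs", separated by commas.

  step 0 ⇒ step 1: AAC ⇒ BA·BA·BC
    A ↦ BA
    C ↦ BC
    B ↦ A  (constrained at step 1)

A->BA, B->A, C->BC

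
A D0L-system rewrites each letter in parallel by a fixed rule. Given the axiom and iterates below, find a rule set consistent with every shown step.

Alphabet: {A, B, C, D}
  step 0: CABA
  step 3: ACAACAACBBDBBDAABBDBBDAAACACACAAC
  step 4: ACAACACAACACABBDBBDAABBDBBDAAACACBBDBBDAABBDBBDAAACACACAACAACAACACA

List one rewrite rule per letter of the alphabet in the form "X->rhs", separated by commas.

  step 3 ⇒ step 4: ACAACAACBBDBBDAABBDBBDAAACACACAAC ⇒ AC·A·AC·AC·A·AC·AC·A·BBD·BBD·AA·BBD·BBD·AA·AC·AC·BBD·BBD·AA·BBD·BBD·AA·AC·AC·AC·A·AC·A·AC·A·AC·AC·A
    A ↦ AC
    B ↦ BBD
    C ↦ A
    D ↦ AA

A->AC, B->BBD, C->A, D->AA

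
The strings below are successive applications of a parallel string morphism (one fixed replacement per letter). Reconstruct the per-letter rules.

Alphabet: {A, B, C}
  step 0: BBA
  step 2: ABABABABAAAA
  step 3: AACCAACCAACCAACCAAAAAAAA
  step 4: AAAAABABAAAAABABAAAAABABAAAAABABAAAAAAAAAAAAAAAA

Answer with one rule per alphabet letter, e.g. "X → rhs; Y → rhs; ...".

  step 3 ⇒ step 4: AACCAACCAACCAACCAAAAAAAA ⇒ AA·AA·AB·AB·AA·AA·AB·AB·AA·AA·AB·AB·AA·AA·AB·AB·AA·AA·AA·AA·AA·AA·AA·AA
    A ↦ AA
    C ↦ AB
  step 2 ⇒ step 3: ABABABABAAAA ⇒ AA·CC·AA·CC·AA·CC·AA·CC·AA·AA·AA·AA
    B ↦ CC

A->AA, B->CC, C->AB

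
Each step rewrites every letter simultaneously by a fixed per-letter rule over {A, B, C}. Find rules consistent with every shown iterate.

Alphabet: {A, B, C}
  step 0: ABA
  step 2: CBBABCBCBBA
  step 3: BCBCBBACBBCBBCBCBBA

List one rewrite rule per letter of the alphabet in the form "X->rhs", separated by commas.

  step 2 ⇒ step 3: CBBABCBCBBA ⇒ B·CB·CB·BA·CB·B·CB·B·CB·CB·BA
    A ↦ BA
    B ↦ CB
    C ↦ B

A->BA, B->CB, C->B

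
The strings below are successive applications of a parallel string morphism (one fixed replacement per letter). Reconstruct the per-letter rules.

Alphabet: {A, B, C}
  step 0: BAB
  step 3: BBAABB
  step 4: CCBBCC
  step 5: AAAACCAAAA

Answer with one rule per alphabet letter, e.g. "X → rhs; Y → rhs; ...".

  step 4 ⇒ step 5: CCBBCC ⇒ AA·AA·C·C·AA·AA
    B ↦ C
    C ↦ AA
  step 3 ⇒ step 4: BBAABB ⇒ C·C·B·B·C·C
    A ↦ B

A->B, B->C, C->AA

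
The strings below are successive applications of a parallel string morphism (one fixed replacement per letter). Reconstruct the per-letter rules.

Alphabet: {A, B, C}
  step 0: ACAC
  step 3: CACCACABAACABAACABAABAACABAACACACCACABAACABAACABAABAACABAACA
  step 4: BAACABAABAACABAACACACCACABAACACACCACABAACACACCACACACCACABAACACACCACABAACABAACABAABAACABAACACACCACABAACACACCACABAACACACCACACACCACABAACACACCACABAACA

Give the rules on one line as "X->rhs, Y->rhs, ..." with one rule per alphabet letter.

  step 3 ⇒ step 4: CACCACABAACABAACABAABAACABAACACACCACABAACABAACABAABAACABAACA ⇒ BAA·CA·BAA·BAA·CA·BAA·CA·CAC·CA·CA·BAA·CA·CAC·CA·CA·BAA·CA·CAC·CA·CA·CAC·CA·CA·BAA·CA·CAC·CA·CA·BAA·CA·BAA·CA·BAA·BAA·CA·BAA·CA·CAC·CA·CA·BAA·CA·CAC·CA·CA·BAA·CA·CAC·CA·CA·CAC·CA·CA·BAA·CA·CAC·CA·CA·BAA·CA
    A ↦ CA
    B ↦ CAC
    C ↦ BAA

A->CA, B->CAC, C->BAA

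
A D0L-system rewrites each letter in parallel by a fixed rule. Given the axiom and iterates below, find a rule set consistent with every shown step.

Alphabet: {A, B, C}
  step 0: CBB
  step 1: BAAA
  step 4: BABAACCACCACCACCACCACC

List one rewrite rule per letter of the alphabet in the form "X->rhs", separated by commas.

A->CC, B->A, C->BA

  step 0 ⇒ step 1: CBB ⇒ BA·A·A
    B ↦ A
    C ↦ BA
    A ↦ CC  (constrained at step 1)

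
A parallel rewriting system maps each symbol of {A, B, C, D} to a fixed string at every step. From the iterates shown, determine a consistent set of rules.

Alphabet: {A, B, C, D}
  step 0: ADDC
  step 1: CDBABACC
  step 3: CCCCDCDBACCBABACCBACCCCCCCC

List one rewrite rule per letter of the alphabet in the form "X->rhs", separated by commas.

  step 0 ⇒ step 1: ADDC ⇒ CD·BA·BA·CC
    A ↦ CD
    C ↦ CC
    D ↦ BA
    B ↦ D  (constrained at step 1)

A->CD, B->D, C->CC, D->BA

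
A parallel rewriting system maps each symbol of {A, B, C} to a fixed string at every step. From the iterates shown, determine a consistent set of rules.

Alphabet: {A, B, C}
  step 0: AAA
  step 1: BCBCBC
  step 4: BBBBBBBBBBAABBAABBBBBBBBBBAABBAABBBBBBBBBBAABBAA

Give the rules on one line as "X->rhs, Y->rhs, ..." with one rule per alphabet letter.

A->BC, B->BB, C->AA

  step 0 ⇒ step 1: AAA ⇒ BC·BC·BC
    A ↦ BC
    B ↦ BB  (constrained at step 1)
    C ↦ AA  (constrained at step 1)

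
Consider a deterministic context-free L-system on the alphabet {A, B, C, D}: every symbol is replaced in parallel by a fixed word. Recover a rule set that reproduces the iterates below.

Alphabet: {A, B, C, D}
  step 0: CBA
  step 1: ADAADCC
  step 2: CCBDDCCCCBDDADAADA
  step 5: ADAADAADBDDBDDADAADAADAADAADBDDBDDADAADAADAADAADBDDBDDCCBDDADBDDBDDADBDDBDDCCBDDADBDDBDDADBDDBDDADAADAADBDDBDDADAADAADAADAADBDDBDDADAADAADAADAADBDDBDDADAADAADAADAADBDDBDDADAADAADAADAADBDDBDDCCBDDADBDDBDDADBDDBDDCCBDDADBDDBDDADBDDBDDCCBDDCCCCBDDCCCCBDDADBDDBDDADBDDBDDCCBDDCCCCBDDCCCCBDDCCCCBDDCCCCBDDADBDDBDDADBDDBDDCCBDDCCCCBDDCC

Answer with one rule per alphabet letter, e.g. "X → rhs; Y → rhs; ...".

  step 1 ⇒ step 2: ADAADCC ⇒ CC·BDD·CC·CC·BDD·ADA·ADA
    A ↦ CC
    C ↦ ADA
    D ↦ BDD
  step 0 ⇒ step 1: CBA ⇒ ADA·AD·CC
    B ↦ AD

A->CC, B->AD, C->ADA, D->BDD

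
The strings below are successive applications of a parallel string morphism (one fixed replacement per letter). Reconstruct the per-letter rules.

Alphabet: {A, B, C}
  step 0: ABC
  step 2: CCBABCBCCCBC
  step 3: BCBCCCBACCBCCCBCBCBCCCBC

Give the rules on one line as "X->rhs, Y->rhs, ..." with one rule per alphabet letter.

  step 2 ⇒ step 3: CCBABCBCCCBC ⇒ BC·BC·CC·BA·CC·BC·CC·BC·BC·BC·CC·BC
    A ↦ BA
    B ↦ CC
    C ↦ BC

A->BA, B->CC, C->BC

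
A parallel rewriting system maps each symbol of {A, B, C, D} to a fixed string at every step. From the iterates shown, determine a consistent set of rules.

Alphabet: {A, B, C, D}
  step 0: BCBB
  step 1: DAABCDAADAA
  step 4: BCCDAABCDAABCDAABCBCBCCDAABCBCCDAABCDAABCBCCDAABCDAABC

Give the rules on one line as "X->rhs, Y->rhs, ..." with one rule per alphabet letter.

  step 0 ⇒ step 1: BCBB ⇒ DAA·BC·DAA·DAA
    B ↦ DAA
    C ↦ BC
    A ↦ C  (constrained at step 1)
    D ↦ B  (constrained at step 1)

A->C, B->DAA, C->BC, D->B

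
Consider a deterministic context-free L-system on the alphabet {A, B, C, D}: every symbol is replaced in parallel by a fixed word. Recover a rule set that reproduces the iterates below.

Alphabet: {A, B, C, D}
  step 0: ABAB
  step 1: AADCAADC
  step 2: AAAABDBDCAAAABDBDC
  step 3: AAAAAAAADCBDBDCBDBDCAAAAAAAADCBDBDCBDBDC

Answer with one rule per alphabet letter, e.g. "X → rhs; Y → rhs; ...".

A->AA, B->DC, C->DC, D->BDB

  step 2 ⇒ step 3: AAAABDBDCAAAABDBDC ⇒ AA·AA·AA·AA·DC·BDB·DC·BDB·DC·AA·AA·AA·AA·DC·BDB·DC·BDB·DC
    A ↦ AA
    B ↦ DC
    C ↦ DC
    D ↦ BDB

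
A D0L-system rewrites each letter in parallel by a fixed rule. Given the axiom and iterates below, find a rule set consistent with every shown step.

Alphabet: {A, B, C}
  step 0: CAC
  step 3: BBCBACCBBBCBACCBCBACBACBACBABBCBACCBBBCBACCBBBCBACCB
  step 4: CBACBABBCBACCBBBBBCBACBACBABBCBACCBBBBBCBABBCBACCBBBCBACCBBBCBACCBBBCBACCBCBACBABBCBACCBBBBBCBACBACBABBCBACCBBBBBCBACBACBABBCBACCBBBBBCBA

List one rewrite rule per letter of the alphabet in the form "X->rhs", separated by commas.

A->CCB, B->CBA, C->BB

  step 3 ⇒ step 4: BBCBACCBBBCBACCBCBACBACBACBABBCBACCBBBCBACCBBBCBACCB ⇒ CBA·CBA·BB·CBA·CCB·BB·BB·CBA·CBA·CBA·BB·CBA·CCB·BB·BB·CBA·BB·CBA·CCB·BB·CBA·CCB·BB·CBA·CCB·BB·CBA·CCB·CBA·CBA·BB·CBA·CCB·BB·BB·CBA·CBA·CBA·BB·CBA·CCB·BB·BB·CBA·CBA·CBA·BB·CBA·CCB·BB·BB·CBA
    A ↦ CCB
    B ↦ CBA
    C ↦ BB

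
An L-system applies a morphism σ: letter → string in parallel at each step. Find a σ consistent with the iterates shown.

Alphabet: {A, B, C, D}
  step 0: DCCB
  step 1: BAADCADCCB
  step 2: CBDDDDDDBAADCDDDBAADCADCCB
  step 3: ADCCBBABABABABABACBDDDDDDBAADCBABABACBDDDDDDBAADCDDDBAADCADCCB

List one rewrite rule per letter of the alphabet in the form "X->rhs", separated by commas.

  step 2 ⇒ step 3: CBDDDDDDBAADCDDDBAADCADCCB ⇒ ADC·CB·BA·BA·BA·BA·BA·BA·CB·DDD·DDD·BA·ADC·BA·BA·BA·CB·DDD·DDD·BA·ADC·DDD·BA·ADC·ADC·CB
    A ↦ DDD
    B ↦ CB
    C ↦ ADC
    D ↦ BA

A->DDD, B->CB, C->ADC, D->BA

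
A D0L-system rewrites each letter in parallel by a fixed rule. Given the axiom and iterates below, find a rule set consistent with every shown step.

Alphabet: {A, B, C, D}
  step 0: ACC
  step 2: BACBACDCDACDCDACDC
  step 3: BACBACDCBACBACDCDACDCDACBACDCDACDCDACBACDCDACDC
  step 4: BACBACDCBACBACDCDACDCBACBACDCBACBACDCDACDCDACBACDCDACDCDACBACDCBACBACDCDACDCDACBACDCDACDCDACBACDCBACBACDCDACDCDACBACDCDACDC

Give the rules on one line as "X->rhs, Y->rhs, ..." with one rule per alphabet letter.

A->BAC, B->BAC, C->DC, D->DAC

  step 3 ⇒ step 4: BACBACDCBACBACDCDACDCDACBACDCDACDCDACBACDCDACDC ⇒ BAC·BAC·DC·BAC·BAC·DC·DAC·DC·BAC·BAC·DC·BAC·BAC·DC·DAC·DC·DAC·BAC·DC·DAC·DC·DAC·BAC·DC·BAC·BAC·DC·DAC·DC·DAC·BAC·DC·DAC·DC·DAC·BAC·DC·BAC·BAC·DC·DAC·DC·DAC·BAC·DC·DAC·DC
    A ↦ BAC
    B ↦ BAC
    C ↦ DC
    D ↦ DAC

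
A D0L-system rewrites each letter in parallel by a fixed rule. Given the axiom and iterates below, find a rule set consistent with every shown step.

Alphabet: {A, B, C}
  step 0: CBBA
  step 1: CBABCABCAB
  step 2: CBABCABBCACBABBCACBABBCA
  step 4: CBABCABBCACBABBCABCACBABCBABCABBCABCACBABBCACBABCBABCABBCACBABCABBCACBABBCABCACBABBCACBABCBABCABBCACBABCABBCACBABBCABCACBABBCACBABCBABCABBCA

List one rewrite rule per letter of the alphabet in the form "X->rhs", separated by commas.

  step 1 ⇒ step 2: CBABCABCAB ⇒ CBA·BCA·B·BCA·CBA·B·BCA·CBA·B·BCA
    A ↦ B
    B ↦ BCA
    C ↦ CBA

A->B, B->BCA, C->CBA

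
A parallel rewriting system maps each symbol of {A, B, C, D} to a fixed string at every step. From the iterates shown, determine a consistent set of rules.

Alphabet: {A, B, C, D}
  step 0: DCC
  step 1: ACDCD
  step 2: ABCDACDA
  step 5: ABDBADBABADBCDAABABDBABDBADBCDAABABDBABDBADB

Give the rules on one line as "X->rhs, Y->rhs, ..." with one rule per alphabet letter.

  step 1 ⇒ step 2: ACDCD ⇒ AB·CD·A·CD·A
    A ↦ AB
    C ↦ CD
    D ↦ A
    B ↦ DB  (constrained at step 2)

A->AB, B->DB, C->CD, D->A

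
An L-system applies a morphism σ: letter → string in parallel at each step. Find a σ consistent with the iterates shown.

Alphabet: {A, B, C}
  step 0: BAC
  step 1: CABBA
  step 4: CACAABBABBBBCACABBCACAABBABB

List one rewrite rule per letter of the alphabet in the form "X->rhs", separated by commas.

A->BB, B->CA, C->A

  step 0 ⇒ step 1: BAC ⇒ CA·BB·A
    A ↦ BB
    B ↦ CA
    C ↦ A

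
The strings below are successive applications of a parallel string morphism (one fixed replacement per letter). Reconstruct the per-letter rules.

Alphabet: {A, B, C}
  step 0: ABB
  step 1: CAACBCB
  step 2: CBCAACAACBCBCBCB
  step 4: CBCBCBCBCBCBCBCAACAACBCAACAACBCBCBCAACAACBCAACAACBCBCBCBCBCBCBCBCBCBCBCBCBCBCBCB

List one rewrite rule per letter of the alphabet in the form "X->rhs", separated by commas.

  step 1 ⇒ step 2: CAACBCB ⇒ CB·CAA·CAA·CB·CB·CB·CB
    A ↦ CAA
    B ↦ CB
    C ↦ CB

A->CAA, B->CB, C->CB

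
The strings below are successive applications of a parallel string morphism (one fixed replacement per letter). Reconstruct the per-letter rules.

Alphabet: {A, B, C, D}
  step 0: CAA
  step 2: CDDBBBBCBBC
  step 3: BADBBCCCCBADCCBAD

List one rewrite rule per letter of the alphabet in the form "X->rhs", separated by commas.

A->DDB, B->C, C->BAD, D->B

  step 2 ⇒ step 3: CDDBBBBCBBC ⇒ BAD·B·B·C·C·C·C·BAD·C·C·BAD
    B ↦ C
    C ↦ BAD
    D ↦ B
    A ↦ DDB  (constrained at step 0)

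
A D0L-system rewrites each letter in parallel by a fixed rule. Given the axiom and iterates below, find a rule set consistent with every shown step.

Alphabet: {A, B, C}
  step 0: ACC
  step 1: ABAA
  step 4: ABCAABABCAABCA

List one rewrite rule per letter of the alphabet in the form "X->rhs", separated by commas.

A->AB, B->C, C->A

  step 0 ⇒ step 1: ACC ⇒ AB·A·A
    A ↦ AB
    C ↦ A
    B ↦ C  (constrained at step 1)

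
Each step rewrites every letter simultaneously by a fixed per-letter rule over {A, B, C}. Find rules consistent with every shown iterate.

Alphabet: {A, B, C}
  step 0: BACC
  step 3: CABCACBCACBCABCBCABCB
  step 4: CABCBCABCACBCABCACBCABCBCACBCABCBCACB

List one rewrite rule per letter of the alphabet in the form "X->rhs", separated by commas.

A->B, B->CB, C->CA

  step 3 ⇒ step 4: CABCACBCACBCABCBCABCB ⇒ CA·B·CB·CA·B·CA·CB·CA·B·CA·CB·CA·B·CB·CA·CB·CA·B·CB·CA·CB
    A ↦ B
    B ↦ CB
    C ↦ CA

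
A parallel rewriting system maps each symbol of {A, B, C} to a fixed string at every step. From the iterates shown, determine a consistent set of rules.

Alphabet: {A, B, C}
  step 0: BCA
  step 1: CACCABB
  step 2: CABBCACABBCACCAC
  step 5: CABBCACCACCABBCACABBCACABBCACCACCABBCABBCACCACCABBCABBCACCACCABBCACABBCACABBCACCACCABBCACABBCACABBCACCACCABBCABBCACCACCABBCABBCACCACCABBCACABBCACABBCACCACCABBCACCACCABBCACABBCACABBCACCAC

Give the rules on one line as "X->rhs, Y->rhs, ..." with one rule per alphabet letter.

  step 1 ⇒ step 2: CACCABB ⇒ CA·BB·CA·CA·BB·CAC·CAC
    A ↦ BB
    B ↦ CAC
    C ↦ CA

A->BB, B->CAC, C->CA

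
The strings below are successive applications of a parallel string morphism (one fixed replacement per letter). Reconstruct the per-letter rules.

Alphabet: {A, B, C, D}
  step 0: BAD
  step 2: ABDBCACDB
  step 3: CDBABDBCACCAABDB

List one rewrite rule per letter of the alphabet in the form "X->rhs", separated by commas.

A->C, B->DB, C->CA, D->AB

  step 2 ⇒ step 3: ABDBCACDB ⇒ C·DB·AB·DB·CA·C·CA·AB·DB
    A ↦ C
    B ↦ DB
    C ↦ CA
    D ↦ AB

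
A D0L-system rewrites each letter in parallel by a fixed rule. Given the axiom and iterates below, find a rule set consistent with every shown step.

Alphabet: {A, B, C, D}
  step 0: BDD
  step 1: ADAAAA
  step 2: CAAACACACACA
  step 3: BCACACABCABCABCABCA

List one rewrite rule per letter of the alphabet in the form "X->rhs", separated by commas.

  step 2 ⇒ step 3: CAAACACACACA ⇒ B·CA·CA·CA·B·CA·B·CA·B·CA·B·CA
    A ↦ CA
    C ↦ B
  step 0 ⇒ step 1: BDD ⇒ AD·AA·AA
    B ↦ AD
  step 0 ⇒ step 1: BDD ⇒ AD·AA·AA
    D ↦ AA

A->CA, B->AD, C->B, D->AA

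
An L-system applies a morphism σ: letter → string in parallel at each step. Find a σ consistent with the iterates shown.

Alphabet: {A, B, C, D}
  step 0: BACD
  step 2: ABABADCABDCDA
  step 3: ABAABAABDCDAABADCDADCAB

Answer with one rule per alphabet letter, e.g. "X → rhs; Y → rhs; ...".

A->AB, B->A, C->DA, D->DC

  step 2 ⇒ step 3: ABABADCABDCDA ⇒ AB·A·AB·A·AB·DC·DA·AB·A·DC·DA·DC·AB
    A ↦ AB
    B ↦ A
    C ↦ DA
    D ↦ DC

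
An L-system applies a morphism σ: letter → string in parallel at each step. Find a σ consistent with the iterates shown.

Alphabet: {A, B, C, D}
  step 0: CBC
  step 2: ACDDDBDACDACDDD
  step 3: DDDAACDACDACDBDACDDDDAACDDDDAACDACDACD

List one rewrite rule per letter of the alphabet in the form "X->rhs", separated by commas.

  step 2 ⇒ step 3: ACDDDBDACDACDDD ⇒ DD·DA·ACD·ACD·ACD·BD·ACD·DD·DA·ACD·DD·DA·ACD·ACD·ACD
    A ↦ DD
    B ↦ BD
    C ↦ DA
    D ↦ ACD

A->DD, B->BD, C->DA, D->ACD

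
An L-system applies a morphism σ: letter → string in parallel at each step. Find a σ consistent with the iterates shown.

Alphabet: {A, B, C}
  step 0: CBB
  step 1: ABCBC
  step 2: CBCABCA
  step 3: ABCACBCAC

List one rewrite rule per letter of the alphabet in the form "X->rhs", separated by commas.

  step 2 ⇒ step 3: CBCABCA ⇒ A·BC·A·C·BC·A·C
    A ↦ C
    B ↦ BC
    C ↦ A

A->C, B->BC, C->A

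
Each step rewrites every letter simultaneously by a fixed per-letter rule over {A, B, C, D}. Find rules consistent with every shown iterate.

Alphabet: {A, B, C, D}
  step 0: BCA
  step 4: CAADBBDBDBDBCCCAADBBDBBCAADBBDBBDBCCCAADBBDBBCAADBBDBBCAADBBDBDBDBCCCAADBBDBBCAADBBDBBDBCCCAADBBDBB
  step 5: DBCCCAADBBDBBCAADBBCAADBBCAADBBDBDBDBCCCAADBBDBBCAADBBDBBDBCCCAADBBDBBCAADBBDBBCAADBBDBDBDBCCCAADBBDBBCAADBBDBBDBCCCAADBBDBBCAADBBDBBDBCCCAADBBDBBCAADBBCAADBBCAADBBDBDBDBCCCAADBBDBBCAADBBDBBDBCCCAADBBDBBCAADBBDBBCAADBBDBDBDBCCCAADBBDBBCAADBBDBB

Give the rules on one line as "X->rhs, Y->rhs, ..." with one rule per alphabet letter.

  step 4 ⇒ step 5: CAADBBDBDBDBCCCAADBBDBBCAADBBDBBDBCCCAADBBDBBCAADBBDBBCAADBBDBDBDBCCCAADBBDBBCAADBBDBBDBCCCAADBBDBB ⇒ DB·C·C·CAA·DBB·DBB·CAA·DBB·CAA·DBB·CAA·DBB·DB·DB·DB·C·C·CAA·DBB·DBB·CAA·DBB·DBB·DB·C·C·CAA·DBB·DBB·CAA·DBB·DBB·CAA·DBB·DB·DB·DB·C·C·CAA·DBB·DBB·CAA·DBB·DBB·DB·C·C·CAA·DBB·DBB·CAA·DBB·DBB·DB·C·C·CAA·DBB·DBB·CAA·DBB·CAA·DBB·CAA·DBB·DB·DB·DB·C·C·CAA·DBB·DBB·CAA·DBB·DBB·DB·C·C·CAA·DBB·DBB·CAA·DBB·DBB·CAA·DBB·DB·DB·DB·C·C·CAA·DBB·DBB·CAA·DBB·DBB
    A ↦ C
    B ↦ DBB
    C ↦ DB
    D ↦ CAA

A->C, B->DBB, C->DB, D->CAA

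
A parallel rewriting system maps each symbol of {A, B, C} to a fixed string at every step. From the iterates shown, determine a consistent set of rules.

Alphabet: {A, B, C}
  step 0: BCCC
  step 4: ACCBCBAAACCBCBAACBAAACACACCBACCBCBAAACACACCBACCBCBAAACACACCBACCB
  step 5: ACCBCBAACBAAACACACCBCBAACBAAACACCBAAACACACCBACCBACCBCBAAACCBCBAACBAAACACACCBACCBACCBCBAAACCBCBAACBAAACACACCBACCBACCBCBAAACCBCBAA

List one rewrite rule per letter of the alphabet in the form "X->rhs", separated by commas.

  step 4 ⇒ step 5: ACCBCBAAACCBCBAACBAAACACACCBACCBCBAAACACACCBACCBCBAAACACACCBACCB ⇒ AC·CB·CB·AA·CB·AA·AC·AC·AC·CB·CB·AA·CB·AA·AC·AC·CB·AA·AC·AC·AC·CB·AC·CB·AC·CB·CB·AA·AC·CB·CB·AA·CB·AA·AC·AC·AC·CB·AC·CB·AC·CB·CB·AA·AC·CB·CB·AA·CB·AA·AC·AC·AC·CB·AC·CB·AC·CB·CB·AA·AC·CB·CB·AA
    A ↦ AC
    B ↦ AA
    C ↦ CB

A->AC, B->AA, C->CB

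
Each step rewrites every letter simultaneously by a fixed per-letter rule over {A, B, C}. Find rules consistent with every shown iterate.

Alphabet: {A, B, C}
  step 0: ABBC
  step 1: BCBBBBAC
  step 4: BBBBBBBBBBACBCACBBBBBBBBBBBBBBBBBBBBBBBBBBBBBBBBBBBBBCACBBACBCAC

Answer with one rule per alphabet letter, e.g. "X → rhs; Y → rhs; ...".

A->BC, B->BB, C->AC

  step 0 ⇒ step 1: ABBC ⇒ BC·BB·BB·AC
    A ↦ BC
    B ↦ BB
    C ↦ AC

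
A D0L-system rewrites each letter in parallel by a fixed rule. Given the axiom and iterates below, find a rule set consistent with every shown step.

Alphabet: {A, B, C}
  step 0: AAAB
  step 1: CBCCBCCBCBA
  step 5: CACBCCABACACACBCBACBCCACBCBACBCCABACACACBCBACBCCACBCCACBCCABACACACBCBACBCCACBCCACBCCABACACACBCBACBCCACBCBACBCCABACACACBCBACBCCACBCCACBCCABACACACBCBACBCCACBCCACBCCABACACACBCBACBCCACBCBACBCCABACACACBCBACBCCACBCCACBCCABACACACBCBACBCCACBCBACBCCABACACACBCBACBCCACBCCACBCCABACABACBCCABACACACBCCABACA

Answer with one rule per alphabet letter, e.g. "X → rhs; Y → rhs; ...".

A->CBC, B->BA, C->CA

  step 0 ⇒ step 1: AAAB ⇒ CBC·CBC·CBC·BA
    A ↦ CBC
    B ↦ BA
    C ↦ CA  (constrained at step 1)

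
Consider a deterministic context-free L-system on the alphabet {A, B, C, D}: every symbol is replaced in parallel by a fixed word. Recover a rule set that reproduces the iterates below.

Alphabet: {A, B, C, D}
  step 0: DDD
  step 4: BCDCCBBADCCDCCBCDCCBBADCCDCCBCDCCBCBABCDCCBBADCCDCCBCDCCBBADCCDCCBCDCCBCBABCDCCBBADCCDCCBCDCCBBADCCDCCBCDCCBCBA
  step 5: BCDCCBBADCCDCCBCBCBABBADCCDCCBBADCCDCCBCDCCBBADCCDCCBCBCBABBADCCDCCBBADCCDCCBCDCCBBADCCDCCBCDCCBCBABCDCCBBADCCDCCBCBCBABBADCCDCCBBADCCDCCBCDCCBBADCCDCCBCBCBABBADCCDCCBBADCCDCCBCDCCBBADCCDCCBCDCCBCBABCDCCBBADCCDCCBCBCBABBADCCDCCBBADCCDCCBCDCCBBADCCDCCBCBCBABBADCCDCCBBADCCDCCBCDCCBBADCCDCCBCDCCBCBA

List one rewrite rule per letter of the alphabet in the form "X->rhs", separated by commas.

  step 4 ⇒ step 5: BCDCCBBADCCDCCBCDCCBBADCCDCCBCDCCBCBABCDCCBBADCCDCCBCDCCBBADCCDCCBCDCCBCBABCDCCBBADCCDCCBCDCCBBADCCDCCBCDCCBCBA ⇒ BC·DCC·BBA·DCC·DCC·BC·BC·BA·BBA·DCC·DCC·BBA·DCC·DCC·BC·DCC·BBA·DCC·DCC·BC·BC·BA·BBA·DCC·DCC·BBA·DCC·DCC·BC·DCC·BBA·DCC·DCC·BC·DCC·BC·BA·BC·DCC·BBA·DCC·DCC·BC·BC·BA·BBA·DCC·DCC·BBA·DCC·DCC·BC·DCC·BBA·DCC·DCC·BC·BC·BA·BBA·DCC·DCC·BBA·DCC·DCC·BC·DCC·BBA·DCC·DCC·BC·DCC·BC·BA·BC·DCC·BBA·DCC·DCC·BC·BC·BA·BBA·DCC·DCC·BBA·DCC·DCC·BC·DCC·BBA·DCC·DCC·BC·BC·BA·BBA·DCC·DCC·BBA·DCC·DCC·BC·DCC·BBA·DCC·DCC·BC·DCC·BC·BA
    A ↦ BA
    B ↦ BC
    C ↦ DCC
    D ↦ BBA

A->BA, B->BC, C->DCC, D->BBA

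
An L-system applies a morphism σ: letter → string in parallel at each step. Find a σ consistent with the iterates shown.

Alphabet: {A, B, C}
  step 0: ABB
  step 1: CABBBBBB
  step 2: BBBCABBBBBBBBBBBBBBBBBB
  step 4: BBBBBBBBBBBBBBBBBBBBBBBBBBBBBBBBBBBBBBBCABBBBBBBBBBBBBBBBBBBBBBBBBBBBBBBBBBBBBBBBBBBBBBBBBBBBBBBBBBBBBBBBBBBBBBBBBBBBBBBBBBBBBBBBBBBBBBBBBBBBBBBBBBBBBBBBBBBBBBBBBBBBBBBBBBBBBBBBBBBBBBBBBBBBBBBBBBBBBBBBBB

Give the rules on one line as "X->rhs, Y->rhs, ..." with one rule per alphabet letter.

A->CA, B->BBB, C->BBB

  step 1 ⇒ step 2: CABBBBBB ⇒ BBB·CA·BBB·BBB·BBB·BBB·BBB·BBB
    A ↦ CA
    B ↦ BBB
    C ↦ BBB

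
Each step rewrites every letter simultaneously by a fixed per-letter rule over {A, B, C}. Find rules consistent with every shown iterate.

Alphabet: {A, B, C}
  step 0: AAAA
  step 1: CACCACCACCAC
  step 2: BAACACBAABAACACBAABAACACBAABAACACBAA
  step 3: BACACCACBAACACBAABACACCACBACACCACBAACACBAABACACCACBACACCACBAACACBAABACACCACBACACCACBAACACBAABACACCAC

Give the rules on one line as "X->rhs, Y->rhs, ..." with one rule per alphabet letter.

A->CAC, B->BA, C->BAA

  step 2 ⇒ step 3: BAACACBAABAACACBAABAACACBAABAACACBAA ⇒ BA·CAC·CAC·BAA·CAC·BAA·BA·CAC·CAC·BA·CAC·CAC·BAA·CAC·BAA·BA·CAC·CAC·BA·CAC·CAC·BAA·CAC·BAA·BA·CAC·CAC·BA·CAC·CAC·BAA·CAC·BAA·BA·CAC·CAC
    A ↦ CAC
    B ↦ BA
    C ↦ BAA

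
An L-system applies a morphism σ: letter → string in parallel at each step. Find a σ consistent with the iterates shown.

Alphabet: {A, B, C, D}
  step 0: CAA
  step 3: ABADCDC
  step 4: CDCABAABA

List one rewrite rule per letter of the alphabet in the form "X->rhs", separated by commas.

  step 3 ⇒ step 4: ABADCDC ⇒ C·D·C·A·BA·A·BA
    A ↦ C
    B ↦ D
    C ↦ BA
    D ↦ A

A->C, B->D, C->BA, D->A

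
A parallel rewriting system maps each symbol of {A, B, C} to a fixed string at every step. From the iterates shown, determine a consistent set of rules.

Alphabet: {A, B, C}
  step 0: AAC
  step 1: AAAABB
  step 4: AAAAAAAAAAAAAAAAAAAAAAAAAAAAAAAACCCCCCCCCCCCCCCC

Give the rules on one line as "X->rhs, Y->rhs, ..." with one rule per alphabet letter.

  step 0 ⇒ step 1: AAC ⇒ AA·AA·BB
    A ↦ AA
    C ↦ BB
    B ↦ CC  (constrained at step 1)

A->AA, B->CC, C->BB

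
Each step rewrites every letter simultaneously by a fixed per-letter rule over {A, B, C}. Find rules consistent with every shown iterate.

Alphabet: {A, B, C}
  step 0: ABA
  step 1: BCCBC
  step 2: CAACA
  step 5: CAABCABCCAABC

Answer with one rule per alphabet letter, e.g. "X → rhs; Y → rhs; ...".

A->BC, B->C, C->A

  step 1 ⇒ step 2: BCCBC ⇒ C·A·A·C·A
    B ↦ C
    C ↦ A
  step 0 ⇒ step 1: ABA ⇒ BC·C·BC
    A ↦ BC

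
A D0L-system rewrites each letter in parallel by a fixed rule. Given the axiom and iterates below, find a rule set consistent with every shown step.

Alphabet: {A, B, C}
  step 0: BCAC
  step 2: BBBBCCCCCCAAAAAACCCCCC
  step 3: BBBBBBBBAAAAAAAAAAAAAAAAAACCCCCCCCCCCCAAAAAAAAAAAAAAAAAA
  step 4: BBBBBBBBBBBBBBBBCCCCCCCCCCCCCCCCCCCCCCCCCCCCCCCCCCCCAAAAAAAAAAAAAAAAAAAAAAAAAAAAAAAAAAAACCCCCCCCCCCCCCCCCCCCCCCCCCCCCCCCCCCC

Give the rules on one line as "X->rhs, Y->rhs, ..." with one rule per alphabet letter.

  step 3 ⇒ step 4: BBBBBBBBAAAAAAAAAAAAAAAAAACCCCCCCCCCCCAAAAAAAAAAAAAAAAAA ⇒ BB·BB·BB·BB·BB·BB·BB·BB·CC·CC·CC·CC·CC·CC·CC·CC·CC·CC·CC·CC·CC·CC·CC·CC·CC·CC·AAA·AAA·AAA·AAA·AAA·AAA·AAA·AAA·AAA·AAA·AAA·AAA·CC·CC·CC·CC·CC·CC·CC·CC·CC·CC·CC·CC·CC·CC·CC·CC·CC·CC
    A ↦ CC
    B ↦ BB
    C ↦ AAA

A->CC, B->BB, C->AAA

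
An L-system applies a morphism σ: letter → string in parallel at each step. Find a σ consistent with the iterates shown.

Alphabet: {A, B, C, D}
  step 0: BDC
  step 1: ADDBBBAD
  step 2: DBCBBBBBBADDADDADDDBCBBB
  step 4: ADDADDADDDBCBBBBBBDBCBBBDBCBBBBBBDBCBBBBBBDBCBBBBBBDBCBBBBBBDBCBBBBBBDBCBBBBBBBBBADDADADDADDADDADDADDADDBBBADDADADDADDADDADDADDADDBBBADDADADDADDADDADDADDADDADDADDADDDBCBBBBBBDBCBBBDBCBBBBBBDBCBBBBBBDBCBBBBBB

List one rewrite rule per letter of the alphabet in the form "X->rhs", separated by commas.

  step 1 ⇒ step 2: ADDBBBAD ⇒ DBC·BBB·BBB·ADD·ADD·ADD·DBC·BBB
    A ↦ DBC
    B ↦ ADD
    D ↦ BBB
  step 0 ⇒ step 1: BDC ⇒ ADD·BBB·AD
    C ↦ AD

A->DBC, B->ADD, C->AD, D->BBB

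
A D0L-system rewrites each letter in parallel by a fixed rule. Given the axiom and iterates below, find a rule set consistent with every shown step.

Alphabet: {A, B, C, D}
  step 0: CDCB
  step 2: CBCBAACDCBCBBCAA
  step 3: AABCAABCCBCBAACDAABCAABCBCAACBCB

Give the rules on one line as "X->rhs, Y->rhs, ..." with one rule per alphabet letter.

  step 2 ⇒ step 3: CBCBAACDCBCBBCAA ⇒ AA·BC·AA·BC·CB·CB·AA·CD·AA·BC·AA·BC·BC·AA·CB·CB
    A ↦ CB
    B ↦ BC
    C ↦ AA
    D ↦ CD

A->CB, B->BC, C->AA, D->CD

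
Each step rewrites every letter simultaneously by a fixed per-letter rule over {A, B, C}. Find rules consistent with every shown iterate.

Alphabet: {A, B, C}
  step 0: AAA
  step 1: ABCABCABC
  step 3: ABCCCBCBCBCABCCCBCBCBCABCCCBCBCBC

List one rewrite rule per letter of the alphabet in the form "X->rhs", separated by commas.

  step 0 ⇒ step 1: AAA ⇒ ABC·ABC·ABC
    A ↦ ABC
    B ↦ C  (constrained at step 1)
    C ↦ CB  (constrained at step 1)

A->ABC, B->C, C->CB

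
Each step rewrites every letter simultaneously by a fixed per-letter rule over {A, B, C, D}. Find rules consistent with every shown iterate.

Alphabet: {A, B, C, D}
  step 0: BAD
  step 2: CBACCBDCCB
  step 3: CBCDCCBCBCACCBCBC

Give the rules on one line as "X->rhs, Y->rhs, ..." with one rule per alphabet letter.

A->DC, B->C, C->CB, D->AC

  step 2 ⇒ step 3: CBACCBDCCB ⇒ CB·C·DC·CB·CB·C·AC·CB·CB·C
    A ↦ DC
    B ↦ C
    C ↦ CB
    D ↦ AC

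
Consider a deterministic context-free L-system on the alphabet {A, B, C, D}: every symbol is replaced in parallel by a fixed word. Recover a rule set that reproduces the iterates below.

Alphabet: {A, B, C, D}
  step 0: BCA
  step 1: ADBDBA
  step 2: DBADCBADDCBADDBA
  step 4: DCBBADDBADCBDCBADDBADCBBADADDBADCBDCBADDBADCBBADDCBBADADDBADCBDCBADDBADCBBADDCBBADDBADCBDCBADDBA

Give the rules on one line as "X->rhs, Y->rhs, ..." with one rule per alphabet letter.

A->DBA, B->AD, C->B, D->DCB

  step 1 ⇒ step 2: ADBDBA ⇒ DBA·DCB·AD·DCB·AD·DBA
    A ↦ DBA
    B ↦ AD
    D ↦ DCB
  step 0 ⇒ step 1: BCA ⇒ AD·B·DBA
    C ↦ B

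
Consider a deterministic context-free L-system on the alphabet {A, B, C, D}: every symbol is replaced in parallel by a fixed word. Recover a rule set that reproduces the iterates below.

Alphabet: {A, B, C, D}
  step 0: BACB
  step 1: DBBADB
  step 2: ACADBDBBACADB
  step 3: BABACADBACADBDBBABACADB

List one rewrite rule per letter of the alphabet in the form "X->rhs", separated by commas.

  step 2 ⇒ step 3: ACADBDBBACADB ⇒ B·A·B·ACA·DB·ACA·DB·DB·B·A·B·ACA·DB
    A ↦ B
    B ↦ DB
    C ↦ A
    D ↦ ACA

A->B, B->DB, C->A, D->ACA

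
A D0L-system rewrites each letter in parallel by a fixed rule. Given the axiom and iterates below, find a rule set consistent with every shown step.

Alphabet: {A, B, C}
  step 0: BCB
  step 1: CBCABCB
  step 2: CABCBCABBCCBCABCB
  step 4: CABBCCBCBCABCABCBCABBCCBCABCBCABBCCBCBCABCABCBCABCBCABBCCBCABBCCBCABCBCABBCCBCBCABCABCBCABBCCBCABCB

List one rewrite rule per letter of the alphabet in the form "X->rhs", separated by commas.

A->BC, B->CB, C->CAB

  step 1 ⇒ step 2: CBCABCB ⇒ CAB·CB·CAB·BC·CB·CAB·CB
    A ↦ BC
    B ↦ CB
    C ↦ CAB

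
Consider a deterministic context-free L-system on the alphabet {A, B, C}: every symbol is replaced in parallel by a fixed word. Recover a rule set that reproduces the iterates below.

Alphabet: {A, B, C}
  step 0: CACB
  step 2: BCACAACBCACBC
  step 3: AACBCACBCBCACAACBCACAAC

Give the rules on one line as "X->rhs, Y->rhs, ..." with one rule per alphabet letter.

A->BC, B->A, C->AC

  step 2 ⇒ step 3: BCACAACBCACBC ⇒ A·AC·BC·AC·BC·BC·AC·A·AC·BC·AC·A·AC
    A ↦ BC
    B ↦ A
    C ↦ AC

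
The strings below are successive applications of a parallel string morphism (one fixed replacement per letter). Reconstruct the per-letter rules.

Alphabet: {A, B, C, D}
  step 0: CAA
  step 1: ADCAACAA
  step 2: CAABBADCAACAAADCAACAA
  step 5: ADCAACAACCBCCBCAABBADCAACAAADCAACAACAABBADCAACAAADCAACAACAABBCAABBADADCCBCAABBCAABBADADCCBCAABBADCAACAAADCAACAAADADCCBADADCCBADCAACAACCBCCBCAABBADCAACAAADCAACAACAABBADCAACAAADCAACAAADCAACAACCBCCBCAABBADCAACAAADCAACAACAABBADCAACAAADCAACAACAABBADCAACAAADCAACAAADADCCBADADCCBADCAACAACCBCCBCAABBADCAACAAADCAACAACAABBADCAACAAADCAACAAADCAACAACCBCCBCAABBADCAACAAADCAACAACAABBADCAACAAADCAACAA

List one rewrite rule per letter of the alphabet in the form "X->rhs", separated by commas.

A->CAA, B->CCB, C->AD, D->BB

  step 1 ⇒ step 2: ADCAACAA ⇒ CAA·BB·AD·CAA·CAA·AD·CAA·CAA
    A ↦ CAA
    C ↦ AD
    D ↦ BB
    B ↦ CCB  (constrained at step 2)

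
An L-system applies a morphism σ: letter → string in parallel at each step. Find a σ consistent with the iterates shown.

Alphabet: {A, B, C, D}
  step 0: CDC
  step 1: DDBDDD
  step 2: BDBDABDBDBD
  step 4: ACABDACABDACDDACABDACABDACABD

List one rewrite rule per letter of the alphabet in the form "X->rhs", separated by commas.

  step 1 ⇒ step 2: DDBDDD ⇒ BD·BD·A·BD·BD·BD
    B ↦ A
    D ↦ BD
    A ↦ AC  (constrained at step 2)
  step 0 ⇒ step 1: CDC ⇒ DD·BD·DD
    C ↦ DD

A->AC, B->A, C->DD, D->BD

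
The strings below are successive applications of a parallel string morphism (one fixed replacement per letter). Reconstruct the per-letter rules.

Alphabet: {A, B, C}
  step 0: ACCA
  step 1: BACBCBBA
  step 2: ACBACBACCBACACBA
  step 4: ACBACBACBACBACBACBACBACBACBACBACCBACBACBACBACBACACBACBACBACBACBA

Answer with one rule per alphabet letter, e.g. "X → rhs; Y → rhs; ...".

  step 1 ⇒ step 2: BACBCBBA ⇒ AC·BA·CB·AC·CB·AC·AC·BA
    A ↦ BA
    B ↦ AC
    C ↦ CB

A->BA, B->AC, C->CB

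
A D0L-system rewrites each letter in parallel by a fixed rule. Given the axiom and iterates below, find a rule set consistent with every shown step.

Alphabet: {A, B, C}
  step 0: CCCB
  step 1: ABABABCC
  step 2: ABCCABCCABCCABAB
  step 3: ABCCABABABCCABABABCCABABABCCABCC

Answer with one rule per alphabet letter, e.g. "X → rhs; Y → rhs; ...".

A->AB, B->CC, C->AB

  step 2 ⇒ step 3: ABCCABCCABCCABAB ⇒ AB·CC·AB·AB·AB·CC·AB·AB·AB·CC·AB·AB·AB·CC·AB·CC
    A ↦ AB
    B ↦ CC
    C ↦ AB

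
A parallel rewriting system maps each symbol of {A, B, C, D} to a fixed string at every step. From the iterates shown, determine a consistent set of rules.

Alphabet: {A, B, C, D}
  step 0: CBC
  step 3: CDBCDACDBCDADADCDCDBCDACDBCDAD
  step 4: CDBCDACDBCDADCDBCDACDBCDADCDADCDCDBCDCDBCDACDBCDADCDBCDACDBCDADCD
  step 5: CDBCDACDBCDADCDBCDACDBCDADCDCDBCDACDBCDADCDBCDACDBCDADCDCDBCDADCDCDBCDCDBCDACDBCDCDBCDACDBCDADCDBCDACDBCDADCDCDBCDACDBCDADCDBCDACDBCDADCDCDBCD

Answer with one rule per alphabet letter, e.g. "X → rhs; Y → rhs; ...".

  step 4 ⇒ step 5: CDBCDACDBCDADCDBCDACDBCDADCDADCDCDBCDCDBCDACDBCDADCDBCDACDBCDADCD ⇒ CDB·CD·A·CDB·CD·AD·CDB·CD·A·CDB·CD·AD·CD·CDB·CD·A·CDB·CD·AD·CDB·CD·A·CDB·CD·AD·CD·CDB·CD·AD·CD·CDB·CD·CDB·CD·A·CDB·CD·CDB·CD·A·CDB·CD·AD·CDB·CD·A·CDB·CD·AD·CD·CDB·CD·A·CDB·CD·AD·CDB·CD·A·CDB·CD·AD·CD·CDB·CD
    A ↦ AD
    B ↦ A
    C ↦ CDB
    D ↦ CD

A->AD, B->A, C->CDB, D->CD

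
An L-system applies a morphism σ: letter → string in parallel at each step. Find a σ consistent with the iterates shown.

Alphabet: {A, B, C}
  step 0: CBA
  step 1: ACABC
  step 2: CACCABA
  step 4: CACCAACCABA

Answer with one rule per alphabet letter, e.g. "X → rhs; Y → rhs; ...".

  step 1 ⇒ step 2: ACABC ⇒ C·A·C·CAB·A
    A ↦ C
    B ↦ CAB
    C ↦ A

A->C, B->CAB, C->A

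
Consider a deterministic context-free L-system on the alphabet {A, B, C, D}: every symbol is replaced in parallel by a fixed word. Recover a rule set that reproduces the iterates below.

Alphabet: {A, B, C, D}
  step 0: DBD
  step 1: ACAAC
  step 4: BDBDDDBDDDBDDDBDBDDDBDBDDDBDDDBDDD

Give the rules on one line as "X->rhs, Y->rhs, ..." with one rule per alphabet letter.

A->BD, B->A, C->DD, D->AC

  step 0 ⇒ step 1: DBD ⇒ AC·A·AC
    B ↦ A
    D ↦ AC
    A ↦ BD  (constrained at step 1)
    C ↦ DD  (constrained at step 1)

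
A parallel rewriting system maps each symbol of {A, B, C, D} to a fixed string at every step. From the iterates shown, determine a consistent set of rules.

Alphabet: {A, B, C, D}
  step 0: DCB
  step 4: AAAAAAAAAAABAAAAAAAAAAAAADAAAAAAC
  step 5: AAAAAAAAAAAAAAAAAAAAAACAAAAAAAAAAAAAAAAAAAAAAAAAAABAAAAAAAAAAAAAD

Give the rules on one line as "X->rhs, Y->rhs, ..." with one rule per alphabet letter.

  step 4 ⇒ step 5: AAAAAAAAAAABAAAAAAAAAAAAADAAAAAAC ⇒ AA·AA·AA·AA·AA·AA·AA·AA·AA·AA·AA·C·AA·AA·AA·AA·AA·AA·AA·AA·AA·AA·AA·AA·AA·AB·AA·AA·AA·AA·AA·AA·AD
    A ↦ AA
    B ↦ C
    C ↦ AD
    D ↦ AB

A->AA, B->C, C->AD, D->AB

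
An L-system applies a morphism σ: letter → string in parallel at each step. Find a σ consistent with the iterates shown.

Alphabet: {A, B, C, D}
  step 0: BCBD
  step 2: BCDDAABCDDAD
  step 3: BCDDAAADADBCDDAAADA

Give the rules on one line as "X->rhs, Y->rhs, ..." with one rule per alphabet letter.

  step 2 ⇒ step 3: BCDDAABCDDAD ⇒ BC·DD·A·A·AD·AD·BC·DD·A·A·AD·A
    A ↦ AD
    B ↦ BC
    C ↦ DD
    D ↦ A

A->AD, B->BC, C->DD, D->A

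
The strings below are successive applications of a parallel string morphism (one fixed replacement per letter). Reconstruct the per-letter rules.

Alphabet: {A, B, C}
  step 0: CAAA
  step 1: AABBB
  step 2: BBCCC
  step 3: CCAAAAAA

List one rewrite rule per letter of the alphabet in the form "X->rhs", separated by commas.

A->B, B->C, C->AA

  step 2 ⇒ step 3: BBCCC ⇒ C·C·AA·AA·AA
    B ↦ C
    C ↦ AA
  step 0 ⇒ step 1: CAAA ⇒ AA·B·B·B
    A ↦ B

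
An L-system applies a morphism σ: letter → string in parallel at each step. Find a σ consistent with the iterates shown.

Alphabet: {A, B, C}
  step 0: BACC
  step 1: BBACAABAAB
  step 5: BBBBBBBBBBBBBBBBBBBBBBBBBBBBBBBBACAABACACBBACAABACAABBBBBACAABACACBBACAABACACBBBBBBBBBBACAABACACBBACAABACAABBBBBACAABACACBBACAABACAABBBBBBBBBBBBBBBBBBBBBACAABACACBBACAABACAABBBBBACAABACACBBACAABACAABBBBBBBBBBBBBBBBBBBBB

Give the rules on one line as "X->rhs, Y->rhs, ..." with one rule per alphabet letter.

  step 0 ⇒ step 1: BACC ⇒ BB·AC·AAB·AAB
    A ↦ AC
    B ↦ BB
    C ↦ AAB

A->AC, B->BB, C->AAB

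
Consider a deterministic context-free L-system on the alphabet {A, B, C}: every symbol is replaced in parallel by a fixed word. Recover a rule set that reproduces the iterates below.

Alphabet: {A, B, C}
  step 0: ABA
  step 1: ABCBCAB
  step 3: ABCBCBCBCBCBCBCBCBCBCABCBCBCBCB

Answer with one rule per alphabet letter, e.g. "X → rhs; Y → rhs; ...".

  step 0 ⇒ step 1: ABA ⇒ AB·CBC·AB
    A ↦ AB
    B ↦ CBC
    C ↦ B  (constrained at step 1)

A->AB, B->CBC, C->B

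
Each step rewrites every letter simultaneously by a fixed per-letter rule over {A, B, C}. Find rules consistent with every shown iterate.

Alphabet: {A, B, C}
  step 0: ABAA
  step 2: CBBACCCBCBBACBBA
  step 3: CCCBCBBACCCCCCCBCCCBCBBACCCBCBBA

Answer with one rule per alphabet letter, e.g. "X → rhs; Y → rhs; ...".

A->BA, B->CB, C->CC

  step 2 ⇒ step 3: CBBACCCBCBBACBBA ⇒ CC·CB·CB·BA·CC·CC·CC·CB·CC·CB·CB·BA·CC·CB·CB·BA
    A ↦ BA
    B ↦ CB
    C ↦ CC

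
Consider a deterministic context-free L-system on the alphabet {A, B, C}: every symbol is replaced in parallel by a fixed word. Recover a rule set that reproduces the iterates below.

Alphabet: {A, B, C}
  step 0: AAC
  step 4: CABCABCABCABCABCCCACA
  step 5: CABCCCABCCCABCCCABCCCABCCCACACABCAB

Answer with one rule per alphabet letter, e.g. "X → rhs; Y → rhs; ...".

A->B, B->CC, C->CA

  step 4 ⇒ step 5: CABCABCABCABCABCCCACA ⇒ CA·B·CC·CA·B·CC·CA·B·CC·CA·B·CC·CA·B·CC·CA·CA·CA·B·CA·B
    A ↦ B
    B ↦ CC
    C ↦ CA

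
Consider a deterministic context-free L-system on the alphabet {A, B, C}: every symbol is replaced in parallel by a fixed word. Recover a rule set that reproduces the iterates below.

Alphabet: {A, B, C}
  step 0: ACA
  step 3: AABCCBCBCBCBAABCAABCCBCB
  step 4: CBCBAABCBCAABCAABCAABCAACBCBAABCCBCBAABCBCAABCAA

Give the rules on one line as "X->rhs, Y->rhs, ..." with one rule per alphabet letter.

  step 3 ⇒ step 4: AABCCBCBCBCBAABCAABCCBCB ⇒ CB·CB·AA·BC·BC·AA·BC·AA·BC·AA·BC·AA·CB·CB·AA·BC·CB·CB·AA·BC·BC·AA·BC·AA
    A ↦ CB
    B ↦ AA
    C ↦ BC

A->CB, B->AA, C->BC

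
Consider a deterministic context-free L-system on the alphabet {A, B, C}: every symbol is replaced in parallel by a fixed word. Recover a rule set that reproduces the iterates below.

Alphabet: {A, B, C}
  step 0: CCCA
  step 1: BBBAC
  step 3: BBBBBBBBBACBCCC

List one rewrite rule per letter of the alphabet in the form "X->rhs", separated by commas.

  step 0 ⇒ step 1: CCCA ⇒ B·B·B·AC
    A ↦ AC
    C ↦ B
    B ↦ CCC  (constrained at step 1)

A->AC, B->CCC, C->B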